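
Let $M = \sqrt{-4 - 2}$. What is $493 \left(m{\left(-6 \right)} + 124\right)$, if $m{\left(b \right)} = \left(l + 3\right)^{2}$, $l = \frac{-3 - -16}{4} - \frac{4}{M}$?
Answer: $\frac{3795607}{48} + \frac{12325 i \sqrt{6}}{3} \approx 79075.0 + 10063.0 i$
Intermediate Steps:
$M = i \sqrt{6}$ ($M = \sqrt{-6} = i \sqrt{6} \approx 2.4495 i$)
$l = \frac{13}{4} + \frac{2 i \sqrt{6}}{3}$ ($l = \frac{-3 - -16}{4} - \frac{4}{i \sqrt{6}} = \left(-3 + 16\right) \frac{1}{4} - 4 \left(- \frac{i \sqrt{6}}{6}\right) = 13 \cdot \frac{1}{4} + \frac{2 i \sqrt{6}}{3} = \frac{13}{4} + \frac{2 i \sqrt{6}}{3} \approx 3.25 + 1.633 i$)
$m{\left(b \right)} = \left(\frac{25}{4} + \frac{2 i \sqrt{6}}{3}\right)^{2}$ ($m{\left(b \right)} = \left(\left(\frac{13}{4} + \frac{2 i \sqrt{6}}{3}\right) + 3\right)^{2} = \left(\frac{25}{4} + \frac{2 i \sqrt{6}}{3}\right)^{2}$)
$493 \left(m{\left(-6 \right)} + 124\right) = 493 \left(\left(\frac{1747}{48} + \frac{25 i \sqrt{6}}{3}\right) + 124\right) = 493 \left(\frac{7699}{48} + \frac{25 i \sqrt{6}}{3}\right) = \frac{3795607}{48} + \frac{12325 i \sqrt{6}}{3}$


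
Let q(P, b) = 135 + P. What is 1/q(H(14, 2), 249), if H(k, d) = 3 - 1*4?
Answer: 1/134 ≈ 0.0074627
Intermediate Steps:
H(k, d) = -1 (H(k, d) = 3 - 4 = -1)
1/q(H(14, 2), 249) = 1/(135 - 1) = 1/134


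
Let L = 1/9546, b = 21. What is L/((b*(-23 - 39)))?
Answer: -1/12428892 ≈ -8.0458e-8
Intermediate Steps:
L = 1/9546 ≈ 0.00010476
L/((b*(-23 - 39))) = 1/(9546*((21*(-23 - 39)))) = 1/(9546*((21*(-62)))) = (1/9546)/(-1302) = (1/9546)*(-1/1302) = -1/12428892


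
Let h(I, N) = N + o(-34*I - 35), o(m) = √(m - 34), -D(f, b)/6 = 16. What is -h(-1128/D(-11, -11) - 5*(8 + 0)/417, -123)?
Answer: 123 - I*√323599506/834 ≈ 123.0 - 21.569*I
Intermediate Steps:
D(f, b) = -96 (D(f, b) = -6*16 = -96)
o(m) = √(-34 + m)
h(I, N) = N + √(-69 - 34*I) (h(I, N) = N + √(-34 + (-34*I - 35)) = N + √(-34 + (-35 - 34*I)) = N + √(-69 - 34*I))
-h(-1128/D(-11, -11) - 5*(8 + 0)/417, -123) = -(-123 + √(-69 - 34*(-1128/(-96) - 5*(8 + 0)/417))) = -(-123 + √(-69 - 34*(-1128*(-1/96) - 5*8*(1/417)))) = -(-123 + √(-69 - 34*(47/4 - 40*1/417))) = -(-123 + √(-69 - 34*(47/4 - 40/417))) = -(-123 + √(-69 - 34*19439/1668)) = -(-123 + √(-69 - 330463/834)) = -(-123 + √(-388009/834)) = -(-123 + I*√323599506/834) = 123 - I*√323599506/834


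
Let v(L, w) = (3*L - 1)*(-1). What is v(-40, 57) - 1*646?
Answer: -525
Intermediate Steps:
v(L, w) = 1 - 3*L (v(L, w) = (-1 + 3*L)*(-1) = 1 - 3*L)
v(-40, 57) - 1*646 = (1 - 3*(-40)) - 1*646 = (1 + 120) - 646 = 121 - 646 = -525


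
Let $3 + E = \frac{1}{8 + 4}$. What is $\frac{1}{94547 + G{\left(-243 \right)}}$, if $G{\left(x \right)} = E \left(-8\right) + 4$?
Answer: $\frac{3}{283723} \approx 1.0574 \cdot 10^{-5}$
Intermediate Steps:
$E = - \frac{35}{12}$ ($E = -3 + \frac{1}{8 + 4} = -3 + \frac{1}{12} = - \frac{35}{12} \approx -2.9167$)
$G{\left(x \right)} = \frac{82}{3}$ ($G{\left(x \right)} = \left(- \frac{35}{12}\right) \left(-8\right) + 4 = \frac{70}{3} + 4 = \frac{82}{3}$)
$\frac{1}{94547 + G{\left(-243 \right)}} = \frac{1}{94547 + \frac{82}{3}} = \frac{1}{\frac{283723}{3}} = \frac{3}{283723}$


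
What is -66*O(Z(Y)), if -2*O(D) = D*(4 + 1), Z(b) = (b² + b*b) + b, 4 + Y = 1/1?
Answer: 2475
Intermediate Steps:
Y = -3 (Y = -4 + 1/1 = -4 + 1 = -3)
Z(b) = b + 2*b² (Z(b) = (b² + b²) + b = 2*b² + b = b + 2*b²)
O(D) = -5*D/2 (O(D) = -D*(4 + 1)/2 = -D*5/2 = -5*D/2)
-66*O(Z(Y)) = -(-165)*(-3*(1 + 2*(-3))) = -(-165)*(-3*(1 - 6)) = -(-165)*(-3*(-5)) = -(-165)*15 = -66*(-75/2) = 2475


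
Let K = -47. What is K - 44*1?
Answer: -91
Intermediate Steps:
K - 44*1 = -47 - 44*1 = -47 - 44 = -91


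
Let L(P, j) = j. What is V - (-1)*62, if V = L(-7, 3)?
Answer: 65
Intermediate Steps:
V = 3
V - (-1)*62 = 3 - (-1)*62 = 3 - 1*(-62) = 3 + 62 = 65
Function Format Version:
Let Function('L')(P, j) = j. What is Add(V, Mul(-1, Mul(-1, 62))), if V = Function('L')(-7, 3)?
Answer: 65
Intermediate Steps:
V = 3
Add(V, Mul(-1, Mul(-1, 62))) = Add(3, Mul(-1, Mul(-1, 62))) = Add(3, Mul(-1, -62)) = Add(3, 62) = 65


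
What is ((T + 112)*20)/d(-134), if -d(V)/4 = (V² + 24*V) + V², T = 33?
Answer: -725/32696 ≈ -0.022174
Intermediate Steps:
d(V) = -96*V - 8*V² (d(V) = -4*((V² + 24*V) + V²) = -4*(2*V² + 24*V) = -96*V - 8*V²)
((T + 112)*20)/d(-134) = ((33 + 112)*20)/((-8*(-134)*(12 - 134))) = (145*20)/((-8*(-134)*(-122))) = 2900/(-130784) = 2900*(-1/130784) = -725/32696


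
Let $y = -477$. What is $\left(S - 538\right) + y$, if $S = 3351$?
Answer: $2336$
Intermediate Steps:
$\left(S - 538\right) + y = \left(3351 - 538\right) - 477 = 2813 - 477 = 2336$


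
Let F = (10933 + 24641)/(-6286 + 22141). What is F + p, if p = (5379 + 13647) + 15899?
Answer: 26370069/755 ≈ 34927.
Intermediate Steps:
F = 1694/755 (F = 35574/15855 = 35574*(1/15855) = 1694/755 ≈ 2.2437)
p = 34925 (p = 19026 + 15899 = 34925)
F + p = 1694/755 + 34925 = 26370069/755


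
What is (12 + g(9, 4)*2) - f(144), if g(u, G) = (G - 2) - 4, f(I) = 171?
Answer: -163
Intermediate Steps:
g(u, G) = -6 + G (g(u, G) = (-2 + G) - 4 = -6 + G)
(12 + g(9, 4)*2) - f(144) = (12 + (-6 + 4)*2) - 1*171 = (12 - 2*2) - 171 = (12 - 4) - 171 = 8 - 171 = -163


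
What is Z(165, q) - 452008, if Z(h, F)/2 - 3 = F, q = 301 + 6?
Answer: -451388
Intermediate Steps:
q = 307
Z(h, F) = 6 + 2*F
Z(165, q) - 452008 = (6 + 2*307) - 452008 = (6 + 614) - 452008 = 620 - 452008 = -451388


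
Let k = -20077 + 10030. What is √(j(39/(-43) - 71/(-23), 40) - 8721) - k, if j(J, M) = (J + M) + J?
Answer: 10047 + I*√8486803833/989 ≈ 10047.0 + 93.148*I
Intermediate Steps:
k = -10047
j(J, M) = M + 2*J
√(j(39/(-43) - 71/(-23), 40) - 8721) - k = √((40 + 2*(39/(-43) - 71/(-23))) - 8721) - 1*(-10047) = √((40 + 2*(39*(-1/43) - 71*(-1/23))) - 8721) + 10047 = √((40 + 2*(-39/43 + 71/23)) - 8721) + 10047 = √((40 + 2*(2156/989)) - 8721) + 10047 = √((40 + 4312/989) - 8721) + 10047 = √(43872/989 - 8721) + 10047 = √(-8581197/989) + 10047 = I*√8486803833/989 + 10047 = 10047 + I*√8486803833/989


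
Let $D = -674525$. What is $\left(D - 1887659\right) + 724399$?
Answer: $-1837785$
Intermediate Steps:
$\left(D - 1887659\right) + 724399 = \left(-674525 - 1887659\right) + 724399 = -2562184 + 724399 = -1837785$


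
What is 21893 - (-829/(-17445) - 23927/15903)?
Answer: 2024710604861/92475945 ≈ 21894.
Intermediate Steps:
21893 - (-829/(-17445) - 23927/15903) = 21893 - (-829*(-1/17445) - 23927*1/15903) = 21893 - (829/17445 - 23927/15903) = 21893 - 1*(-134740976/92475945) = 21893 + 134740976/92475945 = 2024710604861/92475945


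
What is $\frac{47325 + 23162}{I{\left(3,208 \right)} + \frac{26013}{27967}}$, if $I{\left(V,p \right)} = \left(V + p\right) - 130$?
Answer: $\frac{1971309929}{2291340} \approx 860.33$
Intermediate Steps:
$I{\left(V,p \right)} = -130 + V + p$
$\frac{47325 + 23162}{I{\left(3,208 \right)} + \frac{26013}{27967}} = \frac{47325 + 23162}{\left(-130 + 3 + 208\right) + \frac{26013}{27967}} = \frac{70487}{81 + 26013 \cdot \frac{1}{27967}} = \frac{70487}{81 + \frac{26013}{27967}} = \frac{70487}{\frac{2291340}{27967}} = 70487 \cdot \frac{27967}{2291340} = \frac{1971309929}{2291340}$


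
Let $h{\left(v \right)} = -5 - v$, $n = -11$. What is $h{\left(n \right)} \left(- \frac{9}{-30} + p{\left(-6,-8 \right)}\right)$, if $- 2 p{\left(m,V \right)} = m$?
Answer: $\frac{99}{5} \approx 19.8$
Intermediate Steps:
$p{\left(m,V \right)} = - \frac{m}{2}$
$h{\left(n \right)} \left(- \frac{9}{-30} + p{\left(-6,-8 \right)}\right) = \left(-5 - -11\right) \left(- \frac{9}{-30} - -3\right) = \left(-5 + 11\right) \left(\left(-9\right) \left(- \frac{1}{30}\right) + 3\right) = 6 \left(\frac{3}{10} + 3\right) = 6 \cdot \frac{33}{10} = \frac{99}{5}$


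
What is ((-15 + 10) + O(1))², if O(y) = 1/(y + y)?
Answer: 81/4 ≈ 20.250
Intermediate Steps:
O(y) = 1/(2*y)
((-15 + 10) + O(1))² = ((-15 + 10) + (½)/1)² = (-5 + (½)*1)² = (-5 + ½)² = (-9/2)² = 81/4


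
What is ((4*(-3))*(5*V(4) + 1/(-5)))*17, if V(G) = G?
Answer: -20196/5 ≈ -4039.2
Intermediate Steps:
((4*(-3))*(5*V(4) + 1/(-5)))*17 = ((4*(-3))*(5*4 + 1/(-5)))*17 = -12*(20 - 1/5)*17 = -12*99/5*17 = -1188/5*17 = -20196/5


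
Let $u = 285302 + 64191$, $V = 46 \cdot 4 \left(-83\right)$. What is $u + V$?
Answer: $334221$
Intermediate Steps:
$V = -15272$ ($V = 184 \left(-83\right) = -15272$)
$u = 349493$
$u + V = 349493 - 15272 = 334221$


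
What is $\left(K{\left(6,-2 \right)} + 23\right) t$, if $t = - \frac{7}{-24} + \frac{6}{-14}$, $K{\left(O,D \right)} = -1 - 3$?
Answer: $- \frac{437}{168} \approx -2.6012$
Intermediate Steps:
$K{\left(O,D \right)} = -4$
$t = - \frac{23}{168}$ ($t = \left(-7\right) \left(- \frac{1}{24}\right) + 6 \left(- \frac{1}{14}\right) = \frac{7}{24} - \frac{3}{7} = - \frac{23}{168} \approx -0.1369$)
$\left(K{\left(6,-2 \right)} + 23\right) t = \left(-4 + 23\right) \left(- \frac{23}{168}\right) = 19 \left(- \frac{23}{168}\right) = - \frac{437}{168}$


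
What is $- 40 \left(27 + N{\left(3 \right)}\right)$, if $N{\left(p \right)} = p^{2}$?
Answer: $-1440$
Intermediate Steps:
$- 40 \left(27 + N{\left(3 \right)}\right) = - 40 \left(27 + 3^{2}\right) = - 40 \left(27 + 9\right) = \left(-40\right) 36 = -1440$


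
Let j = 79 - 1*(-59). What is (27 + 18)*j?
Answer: 6210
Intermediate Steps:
j = 138 (j = 79 + 59 = 138)
(27 + 18)*j = (27 + 18)*138 = 45*138 = 6210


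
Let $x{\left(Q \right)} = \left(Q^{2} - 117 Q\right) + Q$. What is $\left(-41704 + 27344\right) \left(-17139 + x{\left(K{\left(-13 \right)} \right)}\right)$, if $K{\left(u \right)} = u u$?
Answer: $117493520$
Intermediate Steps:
$K{\left(u \right)} = u^{2}$
$x{\left(Q \right)} = Q^{2} - 116 Q$
$\left(-41704 + 27344\right) \left(-17139 + x{\left(K{\left(-13 \right)} \right)}\right) = \left(-41704 + 27344\right) \left(-17139 + \left(-13\right)^{2} \left(-116 + \left(-13\right)^{2}\right)\right) = - 14360 \left(-17139 + 169 \left(-116 + 169\right)\right) = - 14360 \left(-17139 + 169 \cdot 53\right) = - 14360 \left(-17139 + 8957\right) = \left(-14360\right) \left(-8182\right) = 117493520$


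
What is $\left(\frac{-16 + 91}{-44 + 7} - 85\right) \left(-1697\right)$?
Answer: $\frac{5464340}{37} \approx 1.4768 \cdot 10^{5}$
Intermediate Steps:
$\left(\frac{-16 + 91}{-44 + 7} - 85\right) \left(-1697\right) = \left(\frac{75}{-37} - 85\right) \left(-1697\right) = \left(75 \left(- \frac{1}{37}\right) - 85\right) \left(-1697\right) = \left(- \frac{75}{37} - 85\right) \left(-1697\right) = \left(- \frac{3220}{37}\right) \left(-1697\right) = \frac{5464340}{37}$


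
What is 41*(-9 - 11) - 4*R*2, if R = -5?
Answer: -780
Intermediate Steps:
41*(-9 - 11) - 4*R*2 = 41*(-9 - 11) - 4*(-5)*2 = 41*(-20) + 20*2 = -820 + 40 = -780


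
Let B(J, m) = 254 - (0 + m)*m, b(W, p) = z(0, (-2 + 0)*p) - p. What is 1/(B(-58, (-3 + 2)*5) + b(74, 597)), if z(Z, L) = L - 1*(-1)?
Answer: -1/1561 ≈ -0.00064061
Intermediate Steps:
z(Z, L) = 1 + L (z(Z, L) = L + 1 = 1 + L)
b(W, p) = 1 - 3*p (b(W, p) = (1 + (-2 + 0)*p) - p = (1 - 2*p) - p = 1 - 3*p)
B(J, m) = 254 - m² (B(J, m) = 254 - m*m = 254 - m²)
1/(B(-58, (-3 + 2)*5) + b(74, 597)) = 1/((254 - ((-3 + 2)*5)²) + (1 - 3*597)) = 1/((254 - (-1*5)²) + (1 - 1791)) = 1/((254 - 1*(-5)²) - 1790) = 1/((254 - 1*25) - 1790) = 1/((254 - 25) - 1790) = 1/(229 - 1790) = 1/(-1561) = -1/1561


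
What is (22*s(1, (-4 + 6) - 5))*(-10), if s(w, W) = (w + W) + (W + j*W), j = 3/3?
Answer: 1760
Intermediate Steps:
j = 1 (j = 3*(1/3) = 1)
s(w, W) = w + 3*W (s(w, W) = (w + W) + (W + 1*W) = (W + w) + (W + W) = (W + w) + 2*W = w + 3*W)
(22*s(1, (-4 + 6) - 5))*(-10) = (22*(1 + 3*((-4 + 6) - 5)))*(-10) = (22*(1 + 3*(2 - 5)))*(-10) = (22*(1 + 3*(-3)))*(-10) = (22*(1 - 9))*(-10) = (22*(-8))*(-10) = -176*(-10) = 1760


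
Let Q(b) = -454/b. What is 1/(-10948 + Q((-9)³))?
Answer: -729/7980638 ≈ -9.1346e-5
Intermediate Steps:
1/(-10948 + Q((-9)³)) = 1/(-10948 - 454/((-9)³)) = 1/(-10948 - 454/(-729)) = 1/(-10948 - 454*(-1/729)) = 1/(-10948 + 454/729) = 1/(-7980638/729) = -729/7980638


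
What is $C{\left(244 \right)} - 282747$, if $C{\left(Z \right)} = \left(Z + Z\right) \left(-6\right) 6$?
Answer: $-300315$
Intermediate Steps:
$C{\left(Z \right)} = - 72 Z$ ($C{\left(Z \right)} = 2 Z \left(-6\right) 6 = - 12 Z 6 = - 72 Z$)
$C{\left(244 \right)} - 282747 = \left(-72\right) 244 - 282747 = -17568 - 282747 = -300315$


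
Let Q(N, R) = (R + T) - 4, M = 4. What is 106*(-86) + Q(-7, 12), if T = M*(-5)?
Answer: -9128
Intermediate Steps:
T = -20 (T = 4*(-5) = -20)
Q(N, R) = -24 + R (Q(N, R) = (R - 20) - 4 = (-20 + R) - 4 = -24 + R)
106*(-86) + Q(-7, 12) = 106*(-86) + (-24 + 12) = -9116 - 12 = -9128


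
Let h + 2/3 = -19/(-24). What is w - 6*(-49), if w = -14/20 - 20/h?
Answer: 1333/10 ≈ 133.30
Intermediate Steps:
h = ⅛ (h = -⅔ - 19/(-24) = -⅔ - 19*(-1/24) = -⅔ + 19/24 = ⅛ ≈ 0.12500)
w = -1607/10 (w = -14/20 - 20/⅛ = -14*1/20 - 20*8 = -7/10 - 160 = -1607/10 ≈ -160.70)
w - 6*(-49) = -1607/10 - 6*(-49) = -1607/10 + 294 = 1333/10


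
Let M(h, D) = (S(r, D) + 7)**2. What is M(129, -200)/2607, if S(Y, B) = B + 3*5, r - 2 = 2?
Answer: 31684/2607 ≈ 12.153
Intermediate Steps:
r = 4 (r = 2 + 2 = 4)
S(Y, B) = 15 + B (S(Y, B) = B + 15 = 15 + B)
M(h, D) = (22 + D)**2 (M(h, D) = ((15 + D) + 7)**2 = (22 + D)**2)
M(129, -200)/2607 = (22 - 200)**2/2607 = (-178)**2*(1/2607) = 31684*(1/2607) = 31684/2607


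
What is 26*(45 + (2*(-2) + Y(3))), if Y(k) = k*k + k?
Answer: 1378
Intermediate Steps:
Y(k) = k + k² (Y(k) = k² + k = k + k²)
26*(45 + (2*(-2) + Y(3))) = 26*(45 + (2*(-2) + 3*(1 + 3))) = 26*(45 + (-4 + 3*4)) = 26*(45 + (-4 + 12)) = 26*(45 + 8) = 26*53 = 1378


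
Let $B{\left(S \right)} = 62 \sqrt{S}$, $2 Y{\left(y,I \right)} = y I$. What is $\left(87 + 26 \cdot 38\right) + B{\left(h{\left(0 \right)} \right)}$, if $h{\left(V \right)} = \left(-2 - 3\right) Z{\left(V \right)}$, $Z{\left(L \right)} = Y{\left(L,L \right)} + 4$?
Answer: $1075 + 124 i \sqrt{5} \approx 1075.0 + 277.27 i$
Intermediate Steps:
$Y{\left(y,I \right)} = \frac{I y}{2}$ ($Y{\left(y,I \right)} = \frac{y I}{2} = \frac{I y}{2}$)
$Z{\left(L \right)} = 4 + \frac{L^{2}}{2}$ ($Z{\left(L \right)} = \frac{L L}{2} + 4 = \frac{L^{2}}{2} + 4 = 4 + \frac{L^{2}}{2}$)
$h{\left(V \right)} = -20 - \frac{5 V^{2}}{2}$ ($h{\left(V \right)} = \left(-2 - 3\right) \left(4 + \frac{V^{2}}{2}\right) = - 5 \left(4 + \frac{V^{2}}{2}\right) = -20 - \frac{5 V^{2}}{2}$)
$\left(87 + 26 \cdot 38\right) + B{\left(h{\left(0 \right)} \right)} = \left(87 + 26 \cdot 38\right) + 62 \sqrt{-20 - \frac{5 \cdot 0^{2}}{2}} = \left(87 + 988\right) + 62 \sqrt{-20 - 0} = 1075 + 62 \sqrt{-20 + 0} = 1075 + 62 \sqrt{-20} = 1075 + 62 \cdot 2 i \sqrt{5} = 1075 + 124 i \sqrt{5}$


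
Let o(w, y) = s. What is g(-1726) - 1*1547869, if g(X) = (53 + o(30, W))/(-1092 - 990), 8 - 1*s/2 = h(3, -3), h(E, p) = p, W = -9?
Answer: -1074221111/694 ≈ -1.5479e+6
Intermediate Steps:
s = 22 (s = 16 - 2*(-3) = 16 + 6 = 22)
o(w, y) = 22
g(X) = -25/694 (g(X) = (53 + 22)/(-1092 - 990) = 75/(-2082) = 75*(-1/2082) = -25/694)
g(-1726) - 1*1547869 = -25/694 - 1*1547869 = -25/694 - 1547869 = -1074221111/694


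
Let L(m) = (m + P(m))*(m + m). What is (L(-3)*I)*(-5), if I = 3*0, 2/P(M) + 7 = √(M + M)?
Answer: 0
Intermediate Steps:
P(M) = 2/(-7 + √2*√M) (P(M) = 2/(-7 + √(M + M)) = 2/(-7 + √(2*M)) = 2/(-7 + √2*√M))
L(m) = 2*m*(m + 2/(-7 + √2*√m)) (L(m) = (m + 2/(-7 + √2*√m))*(m + m) = (m + 2/(-7 + √2*√m))*(2*m) = 2*m*(m + 2/(-7 + √2*√m)))
I = 0
(L(-3)*I)*(-5) = ((2*(-3)*(2 - 3*(-7 + √2*√(-3)))/(-7 + √2*√(-3)))*0)*(-5) = ((2*(-3)*(2 - 3*(-7 + √2*(I*√3)))/(-7 + √2*(I*√3)))*0)*(-5) = ((2*(-3)*(2 - 3*(-7 + I*√6))/(-7 + I*√6))*0)*(-5) = ((2*(-3)*(2 + (21 - 3*I*√6))/(-7 + I*√6))*0)*(-5) = ((2*(-3)*(23 - 3*I*√6)/(-7 + I*√6))*0)*(-5) = (-6*(23 - 3*I*√6)/(-7 + I*√6)*0)*(-5) = 0*(-5) = 0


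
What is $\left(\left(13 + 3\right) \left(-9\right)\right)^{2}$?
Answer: $20736$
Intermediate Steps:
$\left(\left(13 + 3\right) \left(-9\right)\right)^{2} = \left(16 \left(-9\right)\right)^{2} = \left(-144\right)^{2} = 20736$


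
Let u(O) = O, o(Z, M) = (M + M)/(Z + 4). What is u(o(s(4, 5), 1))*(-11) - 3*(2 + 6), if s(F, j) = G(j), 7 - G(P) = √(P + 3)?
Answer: -2954/113 - 44*√2/113 ≈ -26.692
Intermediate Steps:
G(P) = 7 - √(3 + P) (G(P) = 7 - √(P + 3) = 7 - √(3 + P))
s(F, j) = 7 - √(3 + j)
o(Z, M) = 2*M/(4 + Z) (o(Z, M) = (2*M)/(4 + Z) = 2*M/(4 + Z))
u(o(s(4, 5), 1))*(-11) - 3*(2 + 6) = (2*1/(4 + (7 - √(3 + 5))))*(-11) - 3*(2 + 6) = (2*1/(4 + (7 - √8)))*(-11) - 3*8 = (2*1/(4 + (7 - 2*√2)))*(-11) - 24 = (2*1/(11 - 2*√2))*(-11) - 24 = (2/(11 - 2*√2))*(-11) - 24 = -22/(11 - 2*√2) - 24 = -24 - 22/(11 - 2*√2)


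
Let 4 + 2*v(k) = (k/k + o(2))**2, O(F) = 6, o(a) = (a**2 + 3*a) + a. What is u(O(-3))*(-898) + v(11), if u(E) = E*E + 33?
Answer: -123759/2 ≈ -61880.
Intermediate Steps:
o(a) = a**2 + 4*a
u(E) = 33 + E**2 (u(E) = E**2 + 33 = 33 + E**2)
v(k) = 165/2 (v(k) = -2 + (k/k + 2*(4 + 2))**2/2 = -2 + (1 + 2*6)**2/2 = -2 + (1 + 12)**2/2 = -2 + (1/2)*13**2 = -2 + (1/2)*169 = -2 + 169/2 = 165/2)
u(O(-3))*(-898) + v(11) = (33 + 6**2)*(-898) + 165/2 = (33 + 36)*(-898) + 165/2 = 69*(-898) + 165/2 = -61962 + 165/2 = -123759/2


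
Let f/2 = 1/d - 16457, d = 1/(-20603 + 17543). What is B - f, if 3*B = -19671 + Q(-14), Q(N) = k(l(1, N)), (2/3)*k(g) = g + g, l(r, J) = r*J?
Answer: 32463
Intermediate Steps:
l(r, J) = J*r
d = -1/3060 (d = 1/(-3060) = -1/3060 ≈ -0.00032680)
f = -39034 (f = 2*(1/(-1/3060) - 16457) = 2*(-3060 - 16457) = 2*(-19517) = -39034)
k(g) = 3*g (k(g) = 3*(g + g)/2 = 3*(2*g)/2 = 3*g)
Q(N) = 3*N (Q(N) = 3*(N*1) = 3*N)
B = -6571 (B = (-19671 + 3*(-14))/3 = (-19671 - 42)/3 = (1/3)*(-19713) = -6571)
B - f = -6571 - 1*(-39034) = -6571 + 39034 = 32463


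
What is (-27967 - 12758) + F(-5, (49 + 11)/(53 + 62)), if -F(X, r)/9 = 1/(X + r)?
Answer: -4194468/103 ≈ -40723.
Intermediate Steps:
F(X, r) = -9/(X + r)
(-27967 - 12758) + F(-5, (49 + 11)/(53 + 62)) = (-27967 - 12758) - 9/(-5 + (49 + 11)/(53 + 62)) = -40725 - 9/(-5 + 60/115) = -40725 - 9/(-5 + 60*(1/115)) = -40725 - 9/(-5 + 12/23) = -40725 - 9/(-103/23) = -40725 - 9*(-23/103) = -40725 + 207/103 = -4194468/103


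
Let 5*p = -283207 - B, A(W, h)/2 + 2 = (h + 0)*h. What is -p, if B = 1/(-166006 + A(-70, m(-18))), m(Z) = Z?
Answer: 46831675933/826810 ≈ 56641.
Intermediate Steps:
A(W, h) = -4 + 2*h**2 (A(W, h) = -4 + 2*((h + 0)*h) = -4 + 2*(h*h) = -4 + 2*h**2)
B = -1/165362 (B = 1/(-166006 + (-4 + 2*(-18)**2)) = 1/(-166006 + (-4 + 2*324)) = 1/(-166006 + (-4 + 648)) = 1/(-166006 + 644) = 1/(-165362) = -1/165362 ≈ -6.0473e-6)
p = -46831675933/826810 (p = (-283207 - 1*(-1/165362))/5 = (-283207 + 1/165362)/5 = (1/5)*(-46831675933/165362) = -46831675933/826810 ≈ -56641.)
-p = -1*(-46831675933/826810) = 46831675933/826810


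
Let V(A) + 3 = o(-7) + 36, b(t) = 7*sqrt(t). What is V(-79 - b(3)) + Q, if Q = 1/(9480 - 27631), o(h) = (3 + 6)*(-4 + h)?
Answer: -1197967/18151 ≈ -66.000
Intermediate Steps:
o(h) = -36 + 9*h (o(h) = 9*(-4 + h) = -36 + 9*h)
V(A) = -66 (V(A) = -3 + ((-36 + 9*(-7)) + 36) = -3 + ((-36 - 63) + 36) = -3 + (-99 + 36) = -3 - 63 = -66)
Q = -1/18151 (Q = 1/(-18151) = -1/18151 ≈ -5.5093e-5)
V(-79 - b(3)) + Q = -66 - 1/18151 = -1197967/18151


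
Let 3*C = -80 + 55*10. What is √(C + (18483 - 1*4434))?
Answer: √127851/3 ≈ 119.19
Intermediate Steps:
C = 470/3 (C = (-80 + 55*10)/3 = (-80 + 550)/3 = (⅓)*470 = 470/3 ≈ 156.67)
√(C + (18483 - 1*4434)) = √(470/3 + (18483 - 1*4434)) = √(470/3 + (18483 - 4434)) = √(470/3 + 14049) = √(42617/3) = √127851/3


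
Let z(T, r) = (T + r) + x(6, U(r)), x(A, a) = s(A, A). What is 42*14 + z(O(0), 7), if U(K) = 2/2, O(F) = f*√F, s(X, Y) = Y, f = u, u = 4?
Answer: 601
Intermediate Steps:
f = 4
O(F) = 4*√F
U(K) = 1 (U(K) = 2*(½) = 1)
x(A, a) = A
z(T, r) = 6 + T + r (z(T, r) = (T + r) + 6 = 6 + T + r)
42*14 + z(O(0), 7) = 42*14 + (6 + 4*√0 + 7) = 588 + (6 + 4*0 + 7) = 588 + (6 + 0 + 7) = 588 + 13 = 601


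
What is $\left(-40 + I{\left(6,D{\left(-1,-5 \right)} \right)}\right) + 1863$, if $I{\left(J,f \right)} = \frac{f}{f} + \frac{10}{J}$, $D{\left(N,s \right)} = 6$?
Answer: $\frac{5477}{3} \approx 1825.7$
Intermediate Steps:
$I{\left(J,f \right)} = 1 + \frac{10}{J}$
$\left(-40 + I{\left(6,D{\left(-1,-5 \right)} \right)}\right) + 1863 = \left(-40 + \frac{10 + 6}{6}\right) + 1863 = \left(-40 + \frac{1}{6} \cdot 16\right) + 1863 = \left(-40 + \frac{8}{3}\right) + 1863 = - \frac{112}{3} + 1863 = \frac{5477}{3}$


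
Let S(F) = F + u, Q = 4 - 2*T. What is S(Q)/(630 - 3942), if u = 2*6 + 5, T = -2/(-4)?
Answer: -5/828 ≈ -0.0060387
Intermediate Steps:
T = ½ (T = -2*(-¼) = ½ ≈ 0.50000)
u = 17 (u = 12 + 5 = 17)
Q = 3 (Q = 4 - 2*½ = 4 - 1 = 3)
S(F) = 17 + F (S(F) = F + 17 = 17 + F)
S(Q)/(630 - 3942) = (17 + 3)/(630 - 3942) = 20/(-3312) = 20*(-1/3312) = -5/828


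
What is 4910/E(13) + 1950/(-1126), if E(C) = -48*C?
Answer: -1686365/175656 ≈ -9.6004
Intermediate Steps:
4910/E(13) + 1950/(-1126) = 4910/((-48*13)) + 1950/(-1126) = 4910/(-624) + 1950*(-1/1126) = 4910*(-1/624) - 975/563 = -2455/312 - 975/563 = -1686365/175656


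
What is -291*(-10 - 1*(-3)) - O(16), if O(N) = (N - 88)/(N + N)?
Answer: 8157/4 ≈ 2039.3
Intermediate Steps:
O(N) = (-88 + N)/(2*N) (O(N) = (-88 + N)/((2*N)) = (-88 + N)*(1/(2*N)) = (-88 + N)/(2*N))
-291*(-10 - 1*(-3)) - O(16) = -291*(-10 - 1*(-3)) - (-88 + 16)/(2*16) = -291*(-10 + 3) - (-72)/(2*16) = -291*(-7) - 1*(-9/4) = 2037 + 9/4 = 8157/4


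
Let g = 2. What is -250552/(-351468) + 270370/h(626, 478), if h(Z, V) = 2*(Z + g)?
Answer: 11917637059/55180476 ≈ 215.98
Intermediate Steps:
h(Z, V) = 4 + 2*Z (h(Z, V) = 2*(Z + 2) = 2*(2 + Z) = 4 + 2*Z)
-250552/(-351468) + 270370/h(626, 478) = -250552/(-351468) + 270370/(4 + 2*626) = -250552*(-1/351468) + 270370/(4 + 1252) = 62638/87867 + 270370/1256 = 62638/87867 + 270370*(1/1256) = 62638/87867 + 135185/628 = 11917637059/55180476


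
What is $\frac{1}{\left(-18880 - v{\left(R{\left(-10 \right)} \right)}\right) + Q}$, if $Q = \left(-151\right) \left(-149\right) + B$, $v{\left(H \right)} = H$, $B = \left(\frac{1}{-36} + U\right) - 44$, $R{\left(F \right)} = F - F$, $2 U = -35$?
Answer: $\frac{36}{128069} \approx 0.0002811$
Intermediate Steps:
$U = - \frac{35}{2}$ ($U = \frac{1}{2} \left(-35\right) = - \frac{35}{2} \approx -17.5$)
$R{\left(F \right)} = 0$
$B = - \frac{2215}{36}$ ($B = \left(\frac{1}{-36} - \frac{35}{2}\right) - 44 = \left(- \frac{1}{36} - \frac{35}{2}\right) - 44 = - \frac{631}{36} - 44 = - \frac{2215}{36} \approx -61.528$)
$Q = \frac{807749}{36}$ ($Q = \left(-151\right) \left(-149\right) - \frac{2215}{36} = 22499 - \frac{2215}{36} = \frac{807749}{36} \approx 22437.0$)
$\frac{1}{\left(-18880 - v{\left(R{\left(-10 \right)} \right)}\right) + Q} = \frac{1}{\left(-18880 - 0\right) + \frac{807749}{36}} = \frac{1}{\left(-18880 + 0\right) + \frac{807749}{36}} = \frac{1}{-18880 + \frac{807749}{36}} = \frac{1}{\frac{128069}{36}} = \frac{36}{128069}$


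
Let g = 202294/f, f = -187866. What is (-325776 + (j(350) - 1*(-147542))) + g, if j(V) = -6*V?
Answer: -16939414769/93933 ≈ -1.8034e+5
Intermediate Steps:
g = -101147/93933 (g = 202294/(-187866) = 202294*(-1/187866) = -101147/93933 ≈ -1.0768)
(-325776 + (j(350) - 1*(-147542))) + g = (-325776 + (-6*350 - 1*(-147542))) - 101147/93933 = (-325776 + (-2100 + 147542)) - 101147/93933 = (-325776 + 145442) - 101147/93933 = -180334 - 101147/93933 = -16939414769/93933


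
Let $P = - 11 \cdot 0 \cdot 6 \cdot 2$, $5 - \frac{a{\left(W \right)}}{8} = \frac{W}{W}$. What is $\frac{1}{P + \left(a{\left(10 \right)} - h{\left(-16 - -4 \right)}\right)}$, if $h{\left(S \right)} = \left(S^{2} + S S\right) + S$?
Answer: $- \frac{1}{244} \approx -0.0040984$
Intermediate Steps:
$h{\left(S \right)} = S + 2 S^{2}$ ($h{\left(S \right)} = \left(S^{2} + S^{2}\right) + S = 2 S^{2} + S = S + 2 S^{2}$)
$a{\left(W \right)} = 32$ ($a{\left(W \right)} = 40 - 8 \frac{W}{W} = 40 - 8 = 32$)
$P = 0$ ($P = - 11 \cdot 0 \cdot 12 = \left(-11\right) 0 = 0$)
$\frac{1}{P + \left(a{\left(10 \right)} - h{\left(-16 - -4 \right)}\right)} = \frac{1}{0 + \left(32 - \left(-16 - -4\right) \left(1 + 2 \left(-16 - -4\right)\right)\right)} = \frac{1}{0 + \left(32 - \left(-16 + 4\right) \left(1 + 2 \left(-16 + 4\right)\right)\right)} = \frac{1}{0 + \left(32 - - 12 \left(1 + 2 \left(-12\right)\right)\right)} = \frac{1}{0 + \left(32 - - 12 \left(1 - 24\right)\right)} = \frac{1}{0 + \left(32 - \left(-12\right) \left(-23\right)\right)} = \frac{1}{0 + \left(32 - 276\right)} = \frac{1}{0 - 244} = \frac{1}{-244} = - \frac{1}{244}$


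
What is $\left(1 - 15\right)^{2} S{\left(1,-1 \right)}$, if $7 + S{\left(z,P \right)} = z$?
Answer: $-1176$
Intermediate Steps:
$S{\left(z,P \right)} = -7 + z$
$\left(1 - 15\right)^{2} S{\left(1,-1 \right)} = \left(1 - 15\right)^{2} \left(-7 + 1\right) = \left(-14\right)^{2} \left(-6\right) = 196 \left(-6\right) = -1176$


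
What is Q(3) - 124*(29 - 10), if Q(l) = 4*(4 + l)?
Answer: -2328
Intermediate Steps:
Q(l) = 16 + 4*l
Q(3) - 124*(29 - 10) = (16 + 4*3) - 124*(29 - 10) = (16 + 12) - 124*19 = 28 - 2356 = -2328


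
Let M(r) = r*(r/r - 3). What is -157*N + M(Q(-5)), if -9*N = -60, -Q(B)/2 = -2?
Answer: -3164/3 ≈ -1054.7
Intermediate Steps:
Q(B) = 4 (Q(B) = -2*(-2) = 4)
M(r) = -2*r (M(r) = r*(1 - 3) = r*(-2) = -2*r)
N = 20/3 (N = -1/9*(-60) = 20/3 ≈ 6.6667)
-157*N + M(Q(-5)) = -157*20/3 - 2*4 = -3140/3 - 8 = -3164/3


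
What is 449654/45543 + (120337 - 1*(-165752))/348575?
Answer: 8935131283/835534275 ≈ 10.694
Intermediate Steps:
449654/45543 + (120337 - 1*(-165752))/348575 = 449654*(1/45543) + (120337 + 165752)*(1/348575) = 23666/2397 + 286089*(1/348575) = 23666/2397 + 286089/348575 = 8935131283/835534275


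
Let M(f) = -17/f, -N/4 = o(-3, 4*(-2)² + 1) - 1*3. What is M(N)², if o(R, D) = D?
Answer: 289/3136 ≈ 0.092156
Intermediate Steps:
N = -56 (N = -4*((4*(-2)² + 1) - 1*3) = -4*((4*4 + 1) - 3) = -4*((16 + 1) - 3) = -4*(17 - 3) = -4*14 = -56)
M(N)² = (-17/(-56))² = (-17*(-1/56))² = (17/56)² = 289/3136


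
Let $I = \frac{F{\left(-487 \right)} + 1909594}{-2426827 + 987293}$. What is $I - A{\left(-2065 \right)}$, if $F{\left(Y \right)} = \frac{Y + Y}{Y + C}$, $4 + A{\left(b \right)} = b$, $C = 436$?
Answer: $\frac{75900398939}{36708117} \approx 2067.7$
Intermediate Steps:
$A{\left(b \right)} = -4 + b$
$F{\left(Y \right)} = \frac{2 Y}{436 + Y}$ ($F{\left(Y \right)} = \frac{Y + Y}{Y + 436} = \frac{2 Y}{436 + Y}$)
$I = - \frac{48695134}{36708117}$ ($I = \frac{2 \left(-487\right) \frac{1}{436 - 487} + 1909594}{-2426827 + 987293} = \frac{2 \left(-487\right) \frac{1}{-51} + 1909594}{-1439534} = \left(2 \left(-487\right) \left(- \frac{1}{51}\right) + 1909594\right) \left(- \frac{1}{1439534}\right) = \left(\frac{974}{51} + 1909594\right) \left(- \frac{1}{1439534}\right) = \frac{97390268}{51} \left(- \frac{1}{1439534}\right) = - \frac{48695134}{36708117} \approx -1.3265$)
$I - A{\left(-2065 \right)} = - \frac{48695134}{36708117} - \left(-4 - 2065\right) = - \frac{48695134}{36708117} - -2069 = - \frac{48695134}{36708117} + 2069 = \frac{75900398939}{36708117}$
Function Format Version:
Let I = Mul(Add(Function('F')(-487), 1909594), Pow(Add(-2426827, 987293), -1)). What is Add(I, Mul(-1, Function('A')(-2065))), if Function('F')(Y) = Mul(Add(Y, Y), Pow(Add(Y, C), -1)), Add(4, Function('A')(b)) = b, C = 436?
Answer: Rational(75900398939, 36708117) ≈ 2067.7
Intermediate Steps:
Function('A')(b) = Add(-4, b)
Function('F')(Y) = Mul(2, Y, Pow(Add(436, Y), -1)) (Function('F')(Y) = Mul(Add(Y, Y), Pow(Add(Y, 436), -1)) = Mul(Mul(2, Y), Pow(Add(436, Y), -1)) = Mul(2, Y, Pow(Add(436, Y), -1)))
I = Rational(-48695134, 36708117) (I = Mul(Add(Mul(2, -487, Pow(Add(436, -487), -1)), 1909594), Pow(Add(-2426827, 987293), -1)) = Mul(Add(Mul(2, -487, Pow(-51, -1)), 1909594), Pow(-1439534, -1)) = Mul(Add(Mul(2, -487, Rational(-1, 51)), 1909594), Rational(-1, 1439534)) = Mul(Add(Rational(974, 51), 1909594), Rational(-1, 1439534)) = Mul(Rational(97390268, 51), Rational(-1, 1439534)) = Rational(-48695134, 36708117) ≈ -1.3265)
Add(I, Mul(-1, Function('A')(-2065))) = Add(Rational(-48695134, 36708117), Mul(-1, Add(-4, -2065))) = Add(Rational(-48695134, 36708117), Mul(-1, -2069)) = Add(Rational(-48695134, 36708117), 2069) = Rational(75900398939, 36708117)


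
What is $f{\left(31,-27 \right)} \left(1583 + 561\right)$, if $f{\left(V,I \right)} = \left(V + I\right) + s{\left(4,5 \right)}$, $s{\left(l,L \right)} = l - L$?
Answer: $6432$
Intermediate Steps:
$f{\left(V,I \right)} = -1 + I + V$ ($f{\left(V,I \right)} = \left(V + I\right) + \left(4 - 5\right) = \left(I + V\right) + \left(4 - 5\right) = \left(I + V\right) - 1 = -1 + I + V$)
$f{\left(31,-27 \right)} \left(1583 + 561\right) = \left(-1 - 27 + 31\right) \left(1583 + 561\right) = 3 \cdot 2144 = 6432$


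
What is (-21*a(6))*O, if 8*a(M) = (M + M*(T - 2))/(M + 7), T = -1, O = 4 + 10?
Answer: 441/13 ≈ 33.923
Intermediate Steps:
O = 14
a(M) = -M/(4*(7 + M)) (a(M) = ((M + M*(-1 - 2))/(M + 7))/8 = ((M + M*(-3))/(7 + M))/8 = ((M - 3*M)/(7 + M))/8 = ((-2*M)/(7 + M))/8 = (-2*M/(7 + M))/8 = -M/(4*(7 + M)))
(-21*a(6))*O = -(-21)*6/(28 + 4*6)*14 = -(-21)*6/(28 + 24)*14 = -(-21)*6/52*14 = -21*(-3/26)*14 = (63/26)*14 = 441/13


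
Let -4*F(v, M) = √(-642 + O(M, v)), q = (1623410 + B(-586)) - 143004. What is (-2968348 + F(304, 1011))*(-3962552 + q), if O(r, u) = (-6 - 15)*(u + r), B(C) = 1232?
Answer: 7364216110072 + 1240457*I*√28257/2 ≈ 7.3642e+12 + 1.0426e+8*I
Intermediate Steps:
O(r, u) = -21*r - 21*u (O(r, u) = -21*(r + u) = -21*r - 21*u)
q = 1481638 (q = (1623410 + 1232) - 143004 = 1624642 - 143004 = 1481638)
F(v, M) = -√(-642 - 21*M - 21*v)/4 (F(v, M) = -√(-642 + (-21*M - 21*v))/4 = -√(-642 - 21*M - 21*v)/4)
(-2968348 + F(304, 1011))*(-3962552 + q) = (-2968348 - √(-642 - 21*1011 - 21*304)/4)*(-3962552 + 1481638) = (-2968348 - √(-642 - 21231 - 6384)/4)*(-2480914) = (-2968348 - I*√28257/4)*(-2480914) = 7364216110072 + 1240457*I*√28257/2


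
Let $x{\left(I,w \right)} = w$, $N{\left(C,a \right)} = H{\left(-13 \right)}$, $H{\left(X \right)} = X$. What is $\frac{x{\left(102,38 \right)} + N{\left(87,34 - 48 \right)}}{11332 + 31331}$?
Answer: $\frac{25}{42663} \approx 0.00058599$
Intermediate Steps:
$N{\left(C,a \right)} = -13$
$\frac{x{\left(102,38 \right)} + N{\left(87,34 - 48 \right)}}{11332 + 31331} = \frac{38 - 13}{11332 + 31331} = \frac{25}{42663}$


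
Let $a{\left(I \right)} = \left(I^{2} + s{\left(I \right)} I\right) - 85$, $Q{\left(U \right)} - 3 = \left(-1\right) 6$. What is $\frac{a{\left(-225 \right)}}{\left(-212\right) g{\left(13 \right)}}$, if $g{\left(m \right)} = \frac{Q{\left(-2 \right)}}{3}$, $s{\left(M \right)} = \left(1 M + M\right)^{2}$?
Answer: $- \frac{11377990}{53} \approx -2.1468 \cdot 10^{5}$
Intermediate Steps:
$Q{\left(U \right)} = -3$ ($Q{\left(U \right)} = 3 - 6 = -3$)
$s{\left(M \right)} = 4 M^{2}$ ($s{\left(M \right)} = \left(M + M\right)^{2} = \left(2 M\right)^{2} = 4 M^{2}$)
$g{\left(m \right)} = -1$ ($g{\left(m \right)} = - \frac{3}{3} = \left(-3\right) \frac{1}{3} = -1$)
$a{\left(I \right)} = -85 + I^{2} + 4 I^{3}$ ($a{\left(I \right)} = \left(I^{2} + 4 I^{2} I\right) - 85 = \left(I^{2} + 4 I^{3}\right) - 85 = -85 + I^{2} + 4 I^{3}$)
$\frac{a{\left(-225 \right)}}{\left(-212\right) g{\left(13 \right)}} = \frac{-85 + \left(-225\right)^{2} + 4 \left(-225\right)^{3}}{\left(-212\right) \left(-1\right)} = \frac{-85 + 50625 + 4 \left(-11390625\right)}{212} = \left(-85 + 50625 - 45562500\right) \frac{1}{212} = \left(-45511960\right) \frac{1}{212} = - \frac{11377990}{53}$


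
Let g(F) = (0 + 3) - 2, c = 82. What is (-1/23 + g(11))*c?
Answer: 1804/23 ≈ 78.435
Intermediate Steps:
g(F) = 1 (g(F) = 3 - 2 = 1)
(-1/23 + g(11))*c = (-1/23 + 1)*82 = (22/23)*82 = 1804/23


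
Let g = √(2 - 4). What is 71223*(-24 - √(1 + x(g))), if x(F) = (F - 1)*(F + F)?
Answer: -1709352 - 71223*√(-3 - 2*I*√2) ≈ -1.7627e+6 + 1.3441e+5*I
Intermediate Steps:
g = I*√2 (g = √(-2) = I*√2 ≈ 1.4142*I)
x(F) = 2*F*(-1 + F) (x(F) = (-1 + F)*(2*F) = 2*F*(-1 + F))
71223*(-24 - √(1 + x(g))) = 71223*(-24 - √(1 + 2*(I*√2)*(-1 + I*√2))) = 71223*(-24 - √(1 + 2*I*√2*(-1 + I*√2))) = -1709352 - 71223*√(1 + 2*I*√2*(-1 + I*√2))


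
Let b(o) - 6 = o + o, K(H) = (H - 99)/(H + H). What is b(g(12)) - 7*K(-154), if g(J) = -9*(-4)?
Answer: 289/4 ≈ 72.250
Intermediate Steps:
K(H) = (-99 + H)/(2*H) (K(H) = (-99 + H)/((2*H)) = (-99 + H)*(1/(2*H)) = (-99 + H)/(2*H))
g(J) = 36
b(o) = 6 + 2*o (b(o) = 6 + (o + o) = 6 + 2*o)
b(g(12)) - 7*K(-154) = (6 + 2*36) - 7*(-99 - 154)/(2*(-154)) = (6 + 72) - 7*(-1)*(-253)/(2*154) = 78 - 7*23/28 = 78 - 23/4 = 289/4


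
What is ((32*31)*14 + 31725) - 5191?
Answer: 40422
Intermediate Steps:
((32*31)*14 + 31725) - 5191 = (992*14 + 31725) - 5191 = (13888 + 31725) - 5191 = 45613 - 5191 = 40422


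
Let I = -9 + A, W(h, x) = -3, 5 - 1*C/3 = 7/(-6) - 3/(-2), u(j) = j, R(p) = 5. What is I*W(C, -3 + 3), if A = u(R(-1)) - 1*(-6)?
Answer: -6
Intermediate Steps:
C = 14 (C = 15 - 3*(7/(-6) - 3/(-2)) = 15 - 3*(7*(-1/6) - 3*(-1/2)) = 15 - 3*(-7/6 + 3/2) = 15 - 3*1/3 = 15 - 1 = 14)
A = 11 (A = 5 - 1*(-6) = 5 + 6 = 11)
I = 2 (I = -9 + 11 = 2)
I*W(C, -3 + 3) = 2*(-3) = -6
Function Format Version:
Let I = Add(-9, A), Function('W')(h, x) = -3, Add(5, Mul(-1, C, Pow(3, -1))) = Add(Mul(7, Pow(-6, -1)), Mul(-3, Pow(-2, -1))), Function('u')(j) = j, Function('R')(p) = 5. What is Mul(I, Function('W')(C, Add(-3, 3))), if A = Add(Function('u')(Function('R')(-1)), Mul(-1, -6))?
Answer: -6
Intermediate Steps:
C = 14 (C = Add(15, Mul(-3, Add(Mul(7, Pow(-6, -1)), Mul(-3, Pow(-2, -1))))) = Add(15, Mul(-3, Add(Mul(7, Rational(-1, 6)), Mul(-3, Rational(-1, 2))))) = Add(15, Mul(-3, Add(Rational(-7, 6), Rational(3, 2)))) = Add(15, Mul(-3, Rational(1, 3))) = Add(15, -1) = 14)
A = 11 (A = Add(5, Mul(-1, -6)) = Add(5, 6) = 11)
I = 2 (I = Add(-9, 11) = 2)
Mul(I, Function('W')(C, Add(-3, 3))) = Mul(2, -3) = -6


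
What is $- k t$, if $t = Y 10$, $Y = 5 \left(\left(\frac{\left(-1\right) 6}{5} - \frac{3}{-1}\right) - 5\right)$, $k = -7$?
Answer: $-1120$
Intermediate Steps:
$Y = -16$ ($Y = 5 \left(\left(\left(-6\right) \frac{1}{5} - -3\right) - 5\right) = 5 \left(\left(- \frac{6}{5} + 3\right) - 5\right) = 5 \left(\frac{9}{5} - 5\right) = 5 \left(- \frac{16}{5}\right) = -16$)
$t = -160$ ($t = \left(-16\right) 10 = -160$)
$- k t = - \left(-7\right) \left(-160\right) = \left(-1\right) 1120 = -1120$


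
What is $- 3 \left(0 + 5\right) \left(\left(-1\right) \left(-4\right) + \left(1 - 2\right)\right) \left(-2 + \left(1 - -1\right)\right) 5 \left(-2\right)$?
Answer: $0$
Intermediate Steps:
$- 3 \left(0 + 5\right) \left(\left(-1\right) \left(-4\right) + \left(1 - 2\right)\right) \left(-2 + \left(1 - -1\right)\right) 5 \left(-2\right) = \left(-3\right) 5 \left(4 + \left(1 - 2\right)\right) \left(-2 + \left(1 + 1\right)\right) 5 \left(-2\right) = - 15 \left(4 - 1\right) \left(-2 + 2\right) 5 \left(-2\right) = - 15 \cdot 3 \cdot 0 \cdot 5 \left(-2\right) = - 15 \cdot 0 \cdot 5 \left(-2\right) = \left(-15\right) 0 \left(-2\right) = 0 \left(-2\right) = 0$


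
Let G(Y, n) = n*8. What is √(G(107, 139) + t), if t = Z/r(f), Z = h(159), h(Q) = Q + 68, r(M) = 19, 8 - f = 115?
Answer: √405745/19 ≈ 33.525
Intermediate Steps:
f = -107 (f = 8 - 1*115 = 8 - 115 = -107)
h(Q) = 68 + Q
Z = 227 (Z = 68 + 159 = 227)
t = 227/19 ≈ 11.947
G(Y, n) = 8*n
√(G(107, 139) + t) = √(8*139 + 227/19) = √(1112 + 227/19) = √(21355/19) = √405745/19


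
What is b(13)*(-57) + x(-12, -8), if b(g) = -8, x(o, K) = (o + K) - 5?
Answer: 431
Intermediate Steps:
x(o, K) = -5 + K + o (x(o, K) = (K + o) - 5 = -5 + K + o)
b(13)*(-57) + x(-12, -8) = -8*(-57) + (-5 - 8 - 12) = 456 - 25 = 431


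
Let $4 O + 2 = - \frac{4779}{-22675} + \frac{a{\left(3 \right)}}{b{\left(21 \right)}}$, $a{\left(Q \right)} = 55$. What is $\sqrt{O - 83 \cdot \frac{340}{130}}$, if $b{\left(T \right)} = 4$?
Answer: $\frac{3 i \sqrt{1322843644733}}{235820} \approx 14.632 i$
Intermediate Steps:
$O = \frac{1084841}{362800}$ ($O = - \frac{1}{2} + \frac{- \frac{4779}{-22675} + \frac{55}{4}}{4} = - \frac{1}{2} + \frac{\left(-4779\right) \left(- \frac{1}{22675}\right) + 55 \cdot \frac{1}{4}}{4} = - \frac{1}{2} + \frac{\frac{4779}{22675} + \frac{55}{4}}{4} = - \frac{1}{2} + \frac{1}{4} \cdot \frac{1266241}{90700} = - \frac{1}{2} + \frac{1266241}{362800} = \frac{1084841}{362800} \approx 2.9902$)
$\sqrt{O - 83 \cdot \frac{340}{130}} = \sqrt{\frac{1084841}{362800} - 83 \cdot \frac{340}{130}} = \sqrt{\frac{1084841}{362800} - 83 \cdot 340 \cdot \frac{1}{130}} = \sqrt{\frac{1084841}{362800} - \frac{2822}{13}} = \sqrt{- \frac{1009718667}{4716400}} = \frac{3 i \sqrt{1322843644733}}{235820}$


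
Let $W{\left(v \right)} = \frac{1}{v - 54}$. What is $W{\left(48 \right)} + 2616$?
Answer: $\frac{15695}{6} \approx 2615.8$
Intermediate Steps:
$W{\left(v \right)} = \frac{1}{-54 + v}$
$W{\left(48 \right)} + 2616 = \frac{1}{-54 + 48} + 2616 = \frac{1}{-6} + 2616 = - \frac{1}{6} + 2616 = \frac{15695}{6}$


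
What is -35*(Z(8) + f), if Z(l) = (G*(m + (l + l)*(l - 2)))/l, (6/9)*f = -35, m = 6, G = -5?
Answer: 16275/4 ≈ 4068.8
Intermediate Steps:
f = -105/2 (f = (3/2)*(-35) = -105/2 ≈ -52.500)
Z(l) = (-30 - 10*l*(-2 + l))/l (Z(l) = (-5*(6 + (l + l)*(l - 2)))/l = (-5*(6 + (2*l)*(-2 + l)))/l = (-5*(6 + 2*l*(-2 + l)))/l = (-30 - 10*l*(-2 + l))/l)
-35*(Z(8) + f) = -35*((20 - 30/8 - 10*8) - 105/2) = -35*((20 - 30*⅛ - 80) - 105/2) = -35*((20 - 15/4 - 80) - 105/2) = -35*(-255/4 - 105/2) = -35*(-465/4) = 16275/4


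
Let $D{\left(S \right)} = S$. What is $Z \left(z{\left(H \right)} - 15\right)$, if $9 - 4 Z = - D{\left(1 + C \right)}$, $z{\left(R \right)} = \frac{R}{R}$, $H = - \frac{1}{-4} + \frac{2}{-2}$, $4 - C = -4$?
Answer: $-63$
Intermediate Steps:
$C = 8$ ($C = 4 - -4 = 4 + 4 = 8$)
$H = - \frac{3}{4}$ ($H = \left(-1\right) \left(- \frac{1}{4}\right) + 2 \left(- \frac{1}{2}\right) = \frac{1}{4} - 1 = - \frac{3}{4} \approx -0.75$)
$z{\left(R \right)} = 1$
$Z = \frac{9}{2}$ ($Z = \frac{9}{4} - \frac{\left(-1\right) \left(1 + 8\right)}{4} = \frac{9}{4} - \frac{\left(-1\right) 9}{4} = \frac{9}{4} - - \frac{9}{4} = \frac{9}{4} + \frac{9}{4} = \frac{9}{2} \approx 4.5$)
$Z \left(z{\left(H \right)} - 15\right) = \frac{9 \left(1 - 15\right)}{2} = \frac{9}{2} \left(-14\right) = -63$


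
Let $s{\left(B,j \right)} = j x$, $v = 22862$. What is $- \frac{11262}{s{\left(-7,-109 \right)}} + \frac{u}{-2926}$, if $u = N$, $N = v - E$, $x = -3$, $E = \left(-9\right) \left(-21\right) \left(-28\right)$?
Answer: $- \frac{1003785}{22781} \approx -44.062$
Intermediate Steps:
$E = -5292$ ($E = 189 \left(-28\right) = -5292$)
$N = 28154$ ($N = 22862 - -5292 = 22862 + 5292 = 28154$)
$s{\left(B,j \right)} = - 3 j$ ($s{\left(B,j \right)} = j \left(-3\right) = - 3 j$)
$u = 28154$
$- \frac{11262}{s{\left(-7,-109 \right)}} + \frac{u}{-2926} = - \frac{11262}{\left(-3\right) \left(-109\right)} + \frac{28154}{-2926} = - \frac{11262}{327} + 28154 \left(- \frac{1}{2926}\right) = \left(-11262\right) \frac{1}{327} - \frac{2011}{209} = - \frac{3754}{109} - \frac{2011}{209} = - \frac{1003785}{22781}$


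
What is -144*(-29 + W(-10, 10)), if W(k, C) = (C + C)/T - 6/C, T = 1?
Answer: 6912/5 ≈ 1382.4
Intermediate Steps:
W(k, C) = -6/C + 2*C (W(k, C) = (C + C)/1 - 6/C = (2*C)*1 - 6/C = 2*C - 6/C = -6/C + 2*C)
-144*(-29 + W(-10, 10)) = -144*(-29 + (-6/10 + 2*10)) = -144*(-29 + (-6*⅒ + 20)) = -144*(-29 + (-⅗ + 20)) = -144*(-29 + 97/5) = -144*(-48/5) = 6912/5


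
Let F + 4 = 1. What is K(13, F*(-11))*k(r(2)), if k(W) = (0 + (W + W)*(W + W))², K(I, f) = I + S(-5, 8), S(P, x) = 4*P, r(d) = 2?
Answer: -1792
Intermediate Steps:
F = -3 (F = -4 + 1 = -3)
K(I, f) = -20 + I (K(I, f) = I + 4*(-5) = I - 20 = -20 + I)
k(W) = 16*W⁴ (k(W) = (0 + (2*W)*(2*W))² = (0 + 4*W²)² = (4*W²)² = 16*W⁴)
K(13, F*(-11))*k(r(2)) = (-20 + 13)*(16*2⁴) = -112*16 = -7*256 = -1792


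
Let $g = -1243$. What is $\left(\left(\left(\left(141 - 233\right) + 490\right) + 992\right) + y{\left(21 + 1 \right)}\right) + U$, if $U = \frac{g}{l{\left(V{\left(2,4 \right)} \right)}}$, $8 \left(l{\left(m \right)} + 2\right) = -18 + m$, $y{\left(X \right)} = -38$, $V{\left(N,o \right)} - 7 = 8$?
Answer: $\frac{35632}{19} \approx 1875.4$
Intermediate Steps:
$V{\left(N,o \right)} = 15$ ($V{\left(N,o \right)} = 7 + 8 = 15$)
$l{\left(m \right)} = - \frac{17}{4} + \frac{m}{8}$ ($l{\left(m \right)} = -2 + \frac{-18 + m}{8} = -2 + \left(- \frac{9}{4} + \frac{m}{8}\right) = - \frac{17}{4} + \frac{m}{8}$)
$U = \frac{9944}{19}$ ($U = - \frac{1243}{- \frac{17}{4} + \frac{1}{8} \cdot 15} = - \frac{1243}{- \frac{17}{4} + \frac{15}{8}} = - \frac{1243}{- \frac{19}{8}} = \left(-1243\right) \left(- \frac{8}{19}\right) = \frac{9944}{19} \approx 523.37$)
$\left(\left(\left(\left(141 - 233\right) + 490\right) + 992\right) + y{\left(21 + 1 \right)}\right) + U = \left(\left(\left(\left(141 - 233\right) + 490\right) + 992\right) - 38\right) + \frac{9944}{19} = \left(\left(\left(-92 + 490\right) + 992\right) - 38\right) + \frac{9944}{19} = \left(\left(398 + 992\right) - 38\right) + \frac{9944}{19} = \left(1390 - 38\right) + \frac{9944}{19} = 1352 + \frac{9944}{19} = \frac{35632}{19}$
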